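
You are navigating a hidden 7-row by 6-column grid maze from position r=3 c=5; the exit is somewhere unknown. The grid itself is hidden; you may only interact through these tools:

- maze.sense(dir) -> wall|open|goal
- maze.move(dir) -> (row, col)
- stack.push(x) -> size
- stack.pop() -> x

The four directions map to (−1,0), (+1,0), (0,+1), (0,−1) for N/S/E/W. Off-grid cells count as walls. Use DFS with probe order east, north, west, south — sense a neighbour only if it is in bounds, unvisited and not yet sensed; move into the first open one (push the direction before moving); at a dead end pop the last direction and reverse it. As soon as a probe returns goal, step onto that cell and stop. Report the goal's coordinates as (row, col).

>>> maze.sense north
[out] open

>>> stack.push north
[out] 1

>>> maze.move north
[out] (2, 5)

>>> maze.sense north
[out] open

>>> stack.push north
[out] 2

>>> maze.move north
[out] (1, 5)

>>> maze.sense north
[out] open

>>> stack.push north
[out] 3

>>> maze.move north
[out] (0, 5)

>>> maze.sense west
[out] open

>>> stack.push west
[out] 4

>>> maze.move west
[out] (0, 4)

>>> maze.sense west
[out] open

>>> stack.push west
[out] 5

>>> maze.move west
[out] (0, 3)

>>> maze.sense west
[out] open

>>> stack.push west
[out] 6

>>> maze.move west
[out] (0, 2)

>>> maze.sense west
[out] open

>>> stack.push west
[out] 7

>>> maze.move west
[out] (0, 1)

>>> maze.sense west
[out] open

>>> stack.push west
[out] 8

>>> maze.move west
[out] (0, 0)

>>> maze.sense south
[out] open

>>> stack.push south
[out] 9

>>> maze.move south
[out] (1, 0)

>>> maze.sense east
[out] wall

>>> maze.sense south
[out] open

>>> stack.push south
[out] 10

>>> maze.move south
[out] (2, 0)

>>> maze.sense east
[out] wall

>>> maze.sense south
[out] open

>>> stack.push south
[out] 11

>>> maze.move south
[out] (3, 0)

>>> maze.sense east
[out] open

>>> stack.push east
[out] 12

>>> maze.move east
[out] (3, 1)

>>> maze.sense east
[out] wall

>>> maze.sense south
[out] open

>>> stack.push south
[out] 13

>>> maze.move south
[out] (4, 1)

>>> maze.sense east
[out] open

>>> stack.push east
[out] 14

>>> maze.move east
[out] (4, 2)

>>> maze.sense east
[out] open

>>> stack.push east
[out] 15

>>> maze.move east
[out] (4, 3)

>>> maze.sense east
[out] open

>>> stack.push east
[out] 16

>>> maze.move east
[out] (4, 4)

>>> maze.sense east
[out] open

>>> stack.push east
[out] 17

>>> maze.move east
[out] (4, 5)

>>> maze.sense south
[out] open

>>> stack.push south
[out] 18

>>> maze.move south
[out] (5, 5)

>>> maze.sense west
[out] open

>>> stack.push west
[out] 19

>>> maze.move west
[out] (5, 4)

>>> maze.sense west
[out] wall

>>> maze.sense south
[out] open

>>> stack.push south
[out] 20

>>> maze.move south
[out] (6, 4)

>>> maze.sense east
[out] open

>>> stack.push east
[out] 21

>>> maze.move east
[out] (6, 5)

>>> stack.pop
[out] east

>>> maze.move west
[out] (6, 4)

>>> maze.sense west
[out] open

>>> stack.push west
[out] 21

>>> maze.move west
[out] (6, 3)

>>> maze.sense west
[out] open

>>> stack.push west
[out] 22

>>> maze.move west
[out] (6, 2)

>>> maze.sense north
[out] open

>>> stack.push north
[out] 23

>>> maze.move north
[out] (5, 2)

>>> maze.sense west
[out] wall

>>> stack.pop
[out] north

>>> maze.move south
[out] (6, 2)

>>> maze.sense west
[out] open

>>> stack.push west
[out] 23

>>> maze.move west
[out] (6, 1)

>>> maze.sense west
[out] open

>>> stack.push west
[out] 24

>>> maze.move west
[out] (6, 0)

>>> maze.sense north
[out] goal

>>> maze.move north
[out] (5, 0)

Answer: (5, 0)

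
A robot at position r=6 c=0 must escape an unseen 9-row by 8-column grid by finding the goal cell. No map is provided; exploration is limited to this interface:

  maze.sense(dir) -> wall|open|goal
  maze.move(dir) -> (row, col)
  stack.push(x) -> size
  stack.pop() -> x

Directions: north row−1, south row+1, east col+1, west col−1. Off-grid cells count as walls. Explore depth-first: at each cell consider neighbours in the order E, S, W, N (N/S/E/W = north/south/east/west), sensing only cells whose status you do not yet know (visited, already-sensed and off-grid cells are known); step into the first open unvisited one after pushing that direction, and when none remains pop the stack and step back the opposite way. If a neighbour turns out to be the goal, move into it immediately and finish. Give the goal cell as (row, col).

Next I call maze.sense passing east, which returns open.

Calling stack.push passing east, and observe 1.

I invoke maze.move passing east, → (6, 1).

Next I call maze.sense passing east, giving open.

Calling stack.push passing east, which returns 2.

I call maze.move passing east, yielding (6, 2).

I try maze.sense passing east, and observe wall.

Using maze.sense passing south, and see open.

Then stack.push passing south, and observe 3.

Next I call maze.move passing south, → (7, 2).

Using maze.sense passing east, which returns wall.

Next I call maze.sense passing south, yielding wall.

Then maze.sense passing west, → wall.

Using stack.pop(), : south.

I use maze.move passing north, and see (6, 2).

I invoke maze.sense passing north, and get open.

I try stack.push passing north, and see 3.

Invoking maze.move passing north, — result: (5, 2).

I invoke maze.sense passing east, and get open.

Next I call stack.push passing east, : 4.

Using maze.move passing east, giving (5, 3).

I invoke maze.sense passing east, which returns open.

Now I run stack.push passing east, — result: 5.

I try maze.move passing east, : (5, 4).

Then maze.sense passing east, giving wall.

Invoking maze.sense passing south, and see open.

Then stack.push passing south, — result: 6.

I run maze.move passing south, and observe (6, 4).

Using maze.sense passing east, which returns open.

I run stack.push passing east, which returns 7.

I try maze.move passing east, → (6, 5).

Then maze.sense passing east, which returns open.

Invoking stack.push passing east, yielding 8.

I try maze.move passing east, — result: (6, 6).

I call maze.sense passing east, and observe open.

Using stack.push passing east, which returns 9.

Now I run maze.move passing east, and see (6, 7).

Calling maze.sense passing south, yielding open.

I use stack.push passing south, and see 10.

I invoke maze.move passing south, and see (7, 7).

I call maze.sense passing south, — result: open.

Calling stack.push passing south, : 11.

Now I run maze.move passing south, → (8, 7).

I run maze.sense passing west, — result: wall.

I invoke stack.pop(), yielding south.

Then maze.move passing north, yielding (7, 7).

Then maze.sense passing west, : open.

Calling stack.push passing west, → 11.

I run maze.move passing west, which returns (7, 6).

Using maze.sense passing west, and see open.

I use stack.push passing west, and get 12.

I use maze.move passing west, and observe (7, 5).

Using maze.sense passing south, : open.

Next I call stack.push passing south, and observe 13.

I use maze.move passing south, : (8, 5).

I call maze.sense passing west, which returns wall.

I call stack.pop(), → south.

I invoke maze.move passing north, and get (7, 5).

I call maze.sense passing west, yielding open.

I invoke stack.push passing west, → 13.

I use maze.move passing west, giving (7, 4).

Using stack.pop, : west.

I call maze.move passing east, — result: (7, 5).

I try stack.pop(), — result: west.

Using maze.move passing east, : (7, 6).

Using stack.pop, — result: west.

Invoking maze.move passing east, giving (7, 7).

I use stack.pop, — result: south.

I invoke maze.move passing north, and see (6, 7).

Invoking maze.sense passing north, giving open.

Calling stack.push passing north, — result: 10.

I try maze.move passing north, and get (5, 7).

Next I call maze.sense passing west, yielding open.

Invoking stack.push passing west, — result: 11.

Next I call maze.move passing west, — result: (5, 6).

I call maze.sense passing north, and observe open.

Invoking stack.push passing north, → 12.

Then maze.move passing north, and get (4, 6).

I invoke maze.sense passing east, and get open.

I call stack.push passing east, and observe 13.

Now I run maze.move passing east, and see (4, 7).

I invoke maze.sense passing north, and observe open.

Then stack.push passing north, → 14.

I run maze.move passing north, which returns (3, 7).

I run maze.sense passing west, and see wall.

Next I call maze.sense passing north, giving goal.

I use maze.move passing north, and get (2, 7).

Answer: (2, 7)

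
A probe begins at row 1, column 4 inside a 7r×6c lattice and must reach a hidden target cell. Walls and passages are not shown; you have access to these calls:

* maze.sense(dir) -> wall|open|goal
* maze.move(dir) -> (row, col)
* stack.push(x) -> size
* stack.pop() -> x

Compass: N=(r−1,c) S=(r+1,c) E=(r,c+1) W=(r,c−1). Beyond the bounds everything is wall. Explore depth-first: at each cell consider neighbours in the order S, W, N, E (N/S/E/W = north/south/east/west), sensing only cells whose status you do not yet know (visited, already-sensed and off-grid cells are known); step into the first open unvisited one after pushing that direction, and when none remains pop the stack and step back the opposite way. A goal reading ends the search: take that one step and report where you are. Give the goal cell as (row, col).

==> maze.sense(dir→south)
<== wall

==> maze.sense(dir→west)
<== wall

==> maze.sense(dir→north)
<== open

==> stack.push(x→north)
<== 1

==> maze.move(dir→north)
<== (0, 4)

==> maze.sense(dir→west)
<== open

==> stack.push(x→west)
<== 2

==> maze.move(dir→west)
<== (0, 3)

==> maze.sense(dir→west)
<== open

==> stack.push(x→west)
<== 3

==> maze.move(dir→west)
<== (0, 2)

==> maze.sense(dir→south)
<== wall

==> maze.sense(dir→west)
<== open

==> stack.push(x→west)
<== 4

==> maze.move(dir→west)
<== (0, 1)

==> maze.sense(dir→south)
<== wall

==> maze.sense(dir→west)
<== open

==> stack.push(x→west)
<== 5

==> maze.move(dir→west)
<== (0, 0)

==> maze.sense(dir→south)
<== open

==> stack.push(x→south)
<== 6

==> maze.move(dir→south)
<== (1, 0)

==> maze.sense(dir→south)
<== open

==> stack.push(x→south)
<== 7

==> maze.move(dir→south)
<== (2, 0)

==> maze.sense(dir→south)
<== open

==> stack.push(x→south)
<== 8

==> maze.move(dir→south)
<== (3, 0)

==> maze.sense(dir→south)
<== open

==> stack.push(x→south)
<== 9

==> maze.move(dir→south)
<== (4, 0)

==> maze.sense(dir→south)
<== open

==> stack.push(x→south)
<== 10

==> maze.move(dir→south)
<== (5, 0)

==> maze.sense(dir→south)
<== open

==> stack.push(x→south)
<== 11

==> maze.move(dir→south)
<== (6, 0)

==> maze.sense(dir→east)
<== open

==> stack.push(x→east)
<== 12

==> maze.move(dir→east)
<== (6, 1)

==> maze.sense(dir→north)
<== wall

==> maze.sense(dir→east)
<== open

==> stack.push(x→east)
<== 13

==> maze.move(dir→east)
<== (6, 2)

==> maze.sense(dir→north)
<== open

==> stack.push(x→north)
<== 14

==> maze.move(dir→north)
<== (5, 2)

==> maze.sense(dir→north)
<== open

==> stack.push(x→north)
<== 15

==> maze.move(dir→north)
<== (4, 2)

==> maze.sense(dir→west)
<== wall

==> maze.sense(dir→north)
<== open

==> stack.push(x→north)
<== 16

==> maze.move(dir→north)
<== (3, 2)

==> maze.sense(dir→west)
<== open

==> stack.push(x→west)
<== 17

==> maze.move(dir→west)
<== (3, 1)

==> maze.sense(dir→north)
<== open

==> stack.push(x→north)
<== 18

==> maze.move(dir→north)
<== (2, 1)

==> maze.sense(dir→east)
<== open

==> stack.push(x→east)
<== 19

==> maze.move(dir→east)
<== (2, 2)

==> maze.sense(dir→east)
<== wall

==> stack.pop()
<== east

==> maze.move(dir→west)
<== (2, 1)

==> stack.pop()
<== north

==> maze.move(dir→south)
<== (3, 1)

==> stack.pop()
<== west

==> maze.move(dir→east)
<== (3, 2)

==> maze.sense(dir→east)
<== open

==> stack.push(x→east)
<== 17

==> maze.move(dir→east)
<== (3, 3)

==> maze.sense(dir→south)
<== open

==> stack.push(x→south)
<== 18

==> maze.move(dir→south)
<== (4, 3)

==> maze.sense(dir→south)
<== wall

==> maze.sense(dir→east)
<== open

==> stack.push(x→east)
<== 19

==> maze.move(dir→east)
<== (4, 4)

==> maze.sense(dir→south)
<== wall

==> maze.sense(dir→north)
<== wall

==> maze.sense(dir→east)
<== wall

==> stack.pop()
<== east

==> maze.move(dir→west)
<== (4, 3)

==> stack.pop()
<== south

==> maze.move(dir→north)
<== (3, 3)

==> stack.pop()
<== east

==> maze.move(dir→west)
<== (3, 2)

==> stack.pop()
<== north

==> maze.move(dir→south)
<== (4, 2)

==> stack.pop()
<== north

==> maze.move(dir→south)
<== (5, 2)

==> stack.pop()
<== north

==> maze.move(dir→south)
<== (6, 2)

==> maze.sense(dir→east)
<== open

==> stack.push(x→east)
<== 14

==> maze.move(dir→east)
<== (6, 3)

==> maze.sense(dir→east)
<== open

==> stack.push(x→east)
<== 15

==> maze.move(dir→east)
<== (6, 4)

==> maze.sense(dir→east)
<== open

==> stack.push(x→east)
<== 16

==> maze.move(dir→east)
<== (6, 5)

==> maze.sense(dir→north)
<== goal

==> maze.move(dir→north)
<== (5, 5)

Answer: (5, 5)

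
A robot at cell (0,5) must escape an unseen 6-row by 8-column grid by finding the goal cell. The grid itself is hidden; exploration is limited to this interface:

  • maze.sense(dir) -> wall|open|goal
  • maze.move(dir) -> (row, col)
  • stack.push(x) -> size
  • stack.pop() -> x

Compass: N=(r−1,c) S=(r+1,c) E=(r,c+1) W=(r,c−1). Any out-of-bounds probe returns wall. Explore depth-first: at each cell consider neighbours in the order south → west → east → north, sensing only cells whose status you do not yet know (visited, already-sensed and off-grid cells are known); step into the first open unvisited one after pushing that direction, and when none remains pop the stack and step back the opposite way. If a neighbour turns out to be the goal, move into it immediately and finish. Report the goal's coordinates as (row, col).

! maze.sense(dir: south) => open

! stack.push(x: south) => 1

! maze.move(dir: south) => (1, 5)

! maze.sense(dir: south) => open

! stack.push(x: south) => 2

! maze.move(dir: south) => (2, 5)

! maze.sense(dir: south) => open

! stack.push(x: south) => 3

! maze.move(dir: south) => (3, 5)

! maze.sense(dir: south) => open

! stack.push(x: south) => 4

! maze.move(dir: south) => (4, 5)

! maze.sense(dir: south) => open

! stack.push(x: south) => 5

! maze.move(dir: south) => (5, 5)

! maze.sense(dir: west) => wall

! maze.sense(dir: east) => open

! stack.push(x: east) => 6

! maze.move(dir: east) => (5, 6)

! maze.sense(dir: east) => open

! stack.push(x: east) => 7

! maze.move(dir: east) => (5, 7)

! maze.sense(dir: north) => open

! stack.push(x: north) => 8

! maze.move(dir: north) => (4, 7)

! maze.sense(dir: west) => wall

! maze.sense(dir: north) => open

! stack.push(x: north) => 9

! maze.move(dir: north) => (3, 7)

! maze.sense(dir: west) => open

! stack.push(x: west) => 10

! maze.move(dir: west) => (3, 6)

! maze.sense(dir: north) => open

! stack.push(x: north) => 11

! maze.move(dir: north) => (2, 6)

! maze.sense(dir: east) => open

! stack.push(x: east) => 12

! maze.move(dir: east) => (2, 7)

! maze.sense(dir: north) => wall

! stack.pop() => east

! maze.move(dir: west) => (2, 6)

! maze.sense(dir: north) => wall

! stack.pop() => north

! maze.move(dir: south) => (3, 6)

! stack.pop() => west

! maze.move(dir: east) => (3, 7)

! stack.pop() => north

! maze.move(dir: south) => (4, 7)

! stack.pop() => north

! maze.move(dir: south) => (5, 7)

! stack.pop() => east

! maze.move(dir: west) => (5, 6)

! stack.pop() => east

! maze.move(dir: west) => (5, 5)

! stack.pop() => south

! maze.move(dir: north) => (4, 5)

! maze.sense(dir: west) => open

! stack.push(x: west) => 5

! maze.move(dir: west) => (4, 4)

! maze.sense(dir: west) => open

! stack.push(x: west) => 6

! maze.move(dir: west) => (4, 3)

! maze.sense(dir: south) => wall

! maze.sense(dir: west) => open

! stack.push(x: west) => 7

! maze.move(dir: west) => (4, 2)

! maze.sense(dir: south) => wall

! maze.sense(dir: west) => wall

! maze.sense(dir: north) => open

! stack.push(x: north) => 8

! maze.move(dir: north) => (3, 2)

! maze.sense(dir: west) => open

! stack.push(x: west) => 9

! maze.move(dir: west) => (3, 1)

! maze.sense(dir: west) => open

! stack.push(x: west) => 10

! maze.move(dir: west) => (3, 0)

! maze.sense(dir: south) => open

! stack.push(x: south) => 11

! maze.move(dir: south) => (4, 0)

! maze.sense(dir: south) => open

! stack.push(x: south) => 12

! maze.move(dir: south) => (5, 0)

! maze.sense(dir: east) => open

! stack.push(x: east) => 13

! maze.move(dir: east) => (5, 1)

! stack.pop() => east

! maze.move(dir: west) => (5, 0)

! stack.pop() => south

! maze.move(dir: north) => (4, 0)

! stack.pop() => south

! maze.move(dir: north) => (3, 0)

! maze.sense(dir: north) => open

! stack.push(x: north) => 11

! maze.move(dir: north) => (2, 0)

! maze.sense(dir: east) => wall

! maze.sense(dir: north) => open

! stack.push(x: north) => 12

! maze.move(dir: north) => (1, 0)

! maze.sense(dir: east) => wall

! maze.sense(dir: north) => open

! stack.push(x: north) => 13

! maze.move(dir: north) => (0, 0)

! maze.sense(dir: east) => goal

! maze.move(dir: east) => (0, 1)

Answer: (0, 1)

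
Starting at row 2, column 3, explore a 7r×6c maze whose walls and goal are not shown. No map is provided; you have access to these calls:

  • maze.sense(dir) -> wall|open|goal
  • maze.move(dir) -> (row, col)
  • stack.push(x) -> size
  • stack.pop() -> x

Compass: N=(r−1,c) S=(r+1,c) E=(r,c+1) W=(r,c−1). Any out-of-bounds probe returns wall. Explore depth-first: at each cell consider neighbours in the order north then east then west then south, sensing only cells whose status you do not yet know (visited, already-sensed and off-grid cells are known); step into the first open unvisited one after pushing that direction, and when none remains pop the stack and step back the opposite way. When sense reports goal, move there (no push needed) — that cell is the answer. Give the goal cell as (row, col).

Calling maze.sense with dir: north, giving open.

I try stack.push with x: north, : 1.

I run maze.move with dir: north, giving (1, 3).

Now I run maze.sense with dir: north, yielding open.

I invoke stack.push with x: north, and see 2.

Calling maze.move with dir: north, and see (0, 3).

Using maze.sense with dir: east, and observe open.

I invoke stack.push with x: east, giving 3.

I run maze.move with dir: east, and observe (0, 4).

I use maze.sense with dir: east, and see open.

I use stack.push with x: east, → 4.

I call maze.move with dir: east, → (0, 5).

I run maze.sense with dir: south, — result: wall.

I use stack.pop(), and see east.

Calling maze.move with dir: west, — result: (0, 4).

Invoking maze.sense with dir: south, yielding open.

Next I call stack.push with x: south, → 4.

Using maze.move with dir: south, : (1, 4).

Next I call maze.sense with dir: south, which returns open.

I run stack.push with x: south, → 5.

Using maze.move with dir: south, — result: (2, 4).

I invoke maze.sense with dir: east, : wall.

I use maze.sense with dir: south, yielding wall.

I call stack.pop, → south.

Then maze.move with dir: north, giving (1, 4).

I invoke stack.pop(), → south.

I run maze.move with dir: north, giving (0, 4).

Calling stack.pop, : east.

Then maze.move with dir: west, which returns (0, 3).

I run maze.sense with dir: west, which returns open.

Then stack.push with x: west, and observe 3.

I run maze.move with dir: west, : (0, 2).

Calling maze.sense with dir: west, yielding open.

Using stack.push with x: west, which returns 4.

Then maze.move with dir: west, and see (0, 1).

I try maze.sense with dir: west, and observe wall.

Next I call maze.sense with dir: south, : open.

Calling stack.push with x: south, giving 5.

Invoking maze.move with dir: south, and observe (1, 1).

Using maze.sense with dir: east, yielding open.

I run stack.push with x: east, → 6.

Then maze.move with dir: east, — result: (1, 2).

I invoke maze.sense with dir: south, : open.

Then stack.push with x: south, — result: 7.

I invoke maze.move with dir: south, and see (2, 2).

Next I call maze.sense with dir: west, → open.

I try stack.push with x: west, — result: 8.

I invoke maze.move with dir: west, giving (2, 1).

Invoking maze.sense with dir: west, and see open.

I invoke stack.push with x: west, which returns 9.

Then maze.move with dir: west, which returns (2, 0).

Now I run maze.sense with dir: north, and see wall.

I use maze.sense with dir: south, and get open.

I run stack.push with x: south, yielding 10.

Invoking maze.move with dir: south, → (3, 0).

Now I run maze.sense with dir: east, → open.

Calling stack.push with x: east, giving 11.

I try maze.move with dir: east, : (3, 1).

I use maze.sense with dir: east, — result: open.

Then stack.push with x: east, and get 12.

Then maze.move with dir: east, and see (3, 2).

Invoking maze.sense with dir: east, → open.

Calling stack.push with x: east, and see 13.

Then maze.move with dir: east, giving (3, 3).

Calling maze.sense with dir: south, and see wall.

I run stack.pop(), which returns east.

I run maze.move with dir: west, giving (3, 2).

I invoke maze.sense with dir: south, : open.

Invoking stack.push with x: south, which returns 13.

I invoke maze.move with dir: south, : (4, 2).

I use maze.sense with dir: west, and get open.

Invoking stack.push with x: west, and see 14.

I invoke maze.move with dir: west, and get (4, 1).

I run maze.sense with dir: west, and observe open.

I invoke stack.push with x: west, — result: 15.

I try maze.move with dir: west, — result: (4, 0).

I invoke maze.sense with dir: south, which returns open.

Calling stack.push with x: south, giving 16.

Then maze.move with dir: south, : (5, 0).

Next I call maze.sense with dir: east, yielding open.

Using stack.push with x: east, — result: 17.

I try maze.move with dir: east, → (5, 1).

Then maze.sense with dir: east, which returns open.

I try stack.push with x: east, and see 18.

Using maze.move with dir: east, yielding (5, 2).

Next I call maze.sense with dir: east, — result: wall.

Calling maze.sense with dir: south, and get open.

I call stack.push with x: south, and get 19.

Now I run maze.move with dir: south, — result: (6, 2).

I invoke maze.sense with dir: east, and observe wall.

Now I run maze.sense with dir: west, giving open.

I call stack.push with x: west, → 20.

Then maze.move with dir: west, : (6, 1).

Now I run maze.sense with dir: west, : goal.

Now I run maze.move with dir: west, which returns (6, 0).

Answer: (6, 0)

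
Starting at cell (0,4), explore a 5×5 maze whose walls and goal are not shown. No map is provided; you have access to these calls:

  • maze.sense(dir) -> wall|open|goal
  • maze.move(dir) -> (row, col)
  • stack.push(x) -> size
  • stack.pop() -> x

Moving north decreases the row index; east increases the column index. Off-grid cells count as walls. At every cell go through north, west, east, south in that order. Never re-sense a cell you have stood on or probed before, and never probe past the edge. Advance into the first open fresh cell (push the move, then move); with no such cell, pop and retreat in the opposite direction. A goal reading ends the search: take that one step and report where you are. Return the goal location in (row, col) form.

Action: sense[dir=west]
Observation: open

Action: push[x=west]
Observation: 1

Action: move[dir=west]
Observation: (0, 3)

Action: sense[dir=west]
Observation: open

Action: push[x=west]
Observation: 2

Action: move[dir=west]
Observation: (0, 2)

Action: sense[dir=west]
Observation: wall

Action: sense[dir=south]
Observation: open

Action: push[x=south]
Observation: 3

Action: move[dir=south]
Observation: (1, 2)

Action: sense[dir=west]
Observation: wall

Action: sense[dir=east]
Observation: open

Action: push[x=east]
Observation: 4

Action: move[dir=east]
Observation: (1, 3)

Action: sense[dir=east]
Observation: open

Action: push[x=east]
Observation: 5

Action: move[dir=east]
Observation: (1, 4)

Action: sense[dir=south]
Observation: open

Action: push[x=south]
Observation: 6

Action: move[dir=south]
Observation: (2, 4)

Action: sense[dir=west]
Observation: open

Action: push[x=west]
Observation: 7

Action: move[dir=west]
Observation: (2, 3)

Action: sense[dir=west]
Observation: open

Action: push[x=west]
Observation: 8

Action: move[dir=west]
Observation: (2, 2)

Action: sense[dir=west]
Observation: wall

Action: sense[dir=south]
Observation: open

Action: push[x=south]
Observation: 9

Action: move[dir=south]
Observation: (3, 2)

Action: sense[dir=west]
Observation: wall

Action: sense[dir=east]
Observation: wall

Action: sense[dir=south]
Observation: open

Action: push[x=south]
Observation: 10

Action: move[dir=south]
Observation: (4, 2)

Action: sense[dir=west]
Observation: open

Action: push[x=west]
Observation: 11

Action: move[dir=west]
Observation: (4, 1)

Action: sense[dir=west]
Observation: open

Action: push[x=west]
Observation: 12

Action: move[dir=west]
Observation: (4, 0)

Action: sense[dir=north]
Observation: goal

Action: move[dir=north]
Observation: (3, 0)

Answer: (3, 0)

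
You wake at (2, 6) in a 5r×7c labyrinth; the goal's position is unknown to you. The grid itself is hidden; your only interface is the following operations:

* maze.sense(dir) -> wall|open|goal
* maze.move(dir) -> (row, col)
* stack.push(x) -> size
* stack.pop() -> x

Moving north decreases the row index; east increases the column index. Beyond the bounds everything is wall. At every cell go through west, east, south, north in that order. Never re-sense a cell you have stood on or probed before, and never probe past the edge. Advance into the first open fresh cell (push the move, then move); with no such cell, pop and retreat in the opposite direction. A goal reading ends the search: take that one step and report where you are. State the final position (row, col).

% maze.sense dir='west'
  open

% stack.push x='west'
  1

% maze.move dir='west'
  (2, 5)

% maze.sense dir='west'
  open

% stack.push x='west'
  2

% maze.move dir='west'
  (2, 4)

% maze.sense dir='west'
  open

% stack.push x='west'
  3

% maze.move dir='west'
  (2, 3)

% maze.sense dir='west'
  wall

% maze.sense dir='south'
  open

% stack.push x='south'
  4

% maze.move dir='south'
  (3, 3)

% maze.sense dir='west'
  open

% stack.push x='west'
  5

% maze.move dir='west'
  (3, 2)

% maze.sense dir='west'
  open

% stack.push x='west'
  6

% maze.move dir='west'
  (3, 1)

% maze.sense dir='west'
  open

% stack.push x='west'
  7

% maze.move dir='west'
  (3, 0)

% maze.sense dir='south'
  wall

% maze.sense dir='north'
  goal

% maze.move dir='north'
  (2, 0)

Answer: (2, 0)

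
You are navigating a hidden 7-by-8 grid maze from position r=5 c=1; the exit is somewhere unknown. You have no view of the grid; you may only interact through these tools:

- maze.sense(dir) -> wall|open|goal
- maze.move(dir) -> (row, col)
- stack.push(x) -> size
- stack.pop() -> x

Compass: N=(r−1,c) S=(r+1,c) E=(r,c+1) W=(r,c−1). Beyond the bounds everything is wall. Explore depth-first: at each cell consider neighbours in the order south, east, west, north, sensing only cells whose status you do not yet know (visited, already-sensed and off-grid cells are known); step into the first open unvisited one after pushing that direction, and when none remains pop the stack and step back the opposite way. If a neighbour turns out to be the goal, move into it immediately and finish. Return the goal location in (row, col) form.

% maze.sense dir→south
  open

% stack.push x→south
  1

% maze.move dir→south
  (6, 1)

% maze.sense dir→east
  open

% stack.push x→east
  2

% maze.move dir→east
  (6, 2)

% maze.sense dir→east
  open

% stack.push x→east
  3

% maze.move dir→east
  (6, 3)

% maze.sense dir→east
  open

% stack.push x→east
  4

% maze.move dir→east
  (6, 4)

% maze.sense dir→east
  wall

% maze.sense dir→north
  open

% stack.push x→north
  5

% maze.move dir→north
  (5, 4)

% maze.sense dir→east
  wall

% maze.sense dir→west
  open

% stack.push x→west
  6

% maze.move dir→west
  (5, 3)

% maze.sense dir→west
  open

% stack.push x→west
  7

% maze.move dir→west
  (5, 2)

% maze.sense dir→north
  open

% stack.push x→north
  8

% maze.move dir→north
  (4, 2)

% maze.sense dir→east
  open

% stack.push x→east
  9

% maze.move dir→east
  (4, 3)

% maze.sense dir→east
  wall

% maze.sense dir→north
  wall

% stack.pop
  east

% maze.move dir→west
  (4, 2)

% maze.sense dir→west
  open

% stack.push x→west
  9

% maze.move dir→west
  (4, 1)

% maze.sense dir→west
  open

% stack.push x→west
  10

% maze.move dir→west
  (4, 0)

% maze.sense dir→south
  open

% stack.push x→south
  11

% maze.move dir→south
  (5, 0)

% maze.sense dir→south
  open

% stack.push x→south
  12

% maze.move dir→south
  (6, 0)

% stack.pop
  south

% maze.move dir→north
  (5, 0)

% stack.pop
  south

% maze.move dir→north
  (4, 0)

% maze.sense dir→north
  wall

% stack.pop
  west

% maze.move dir→east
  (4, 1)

% maze.sense dir→north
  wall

% stack.pop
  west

% maze.move dir→east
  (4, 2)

% maze.sense dir→north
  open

% stack.push x→north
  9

% maze.move dir→north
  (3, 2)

% maze.sense dir→north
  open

% stack.push x→north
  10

% maze.move dir→north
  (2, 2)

% maze.sense dir→east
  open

% stack.push x→east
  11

% maze.move dir→east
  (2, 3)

% maze.sense dir→east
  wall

% maze.sense dir→north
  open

% stack.push x→north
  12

% maze.move dir→north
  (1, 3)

% maze.sense dir→east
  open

% stack.push x→east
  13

% maze.move dir→east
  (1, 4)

% maze.sense dir→east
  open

% stack.push x→east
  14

% maze.move dir→east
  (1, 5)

% maze.sense dir→south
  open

% stack.push x→south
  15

% maze.move dir→south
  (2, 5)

% maze.sense dir→south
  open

% stack.push x→south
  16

% maze.move dir→south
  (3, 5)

% maze.sense dir→south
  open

% stack.push x→south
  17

% maze.move dir→south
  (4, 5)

% maze.sense dir→east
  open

% stack.push x→east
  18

% maze.move dir→east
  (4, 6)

% maze.sense dir→south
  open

% stack.push x→south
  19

% maze.move dir→south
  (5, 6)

% maze.sense dir→south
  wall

% maze.sense dir→east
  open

% stack.push x→east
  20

% maze.move dir→east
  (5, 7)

% maze.sense dir→south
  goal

% maze.move dir→south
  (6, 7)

Answer: (6, 7)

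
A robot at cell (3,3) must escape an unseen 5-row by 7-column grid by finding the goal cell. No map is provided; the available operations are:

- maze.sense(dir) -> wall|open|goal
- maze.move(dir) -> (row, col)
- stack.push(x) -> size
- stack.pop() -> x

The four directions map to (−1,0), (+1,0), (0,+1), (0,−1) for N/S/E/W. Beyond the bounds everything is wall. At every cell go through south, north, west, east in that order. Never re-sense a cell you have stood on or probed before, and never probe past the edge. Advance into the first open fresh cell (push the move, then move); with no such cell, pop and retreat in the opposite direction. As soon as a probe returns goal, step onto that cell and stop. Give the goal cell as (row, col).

I run maze.sense with dir='south', giving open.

I use stack.push with x='south', — result: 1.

Then maze.move with dir='south', and see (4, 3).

Calling maze.sense with dir='west', : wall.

Now I run maze.sense with dir='east', → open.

Now I run stack.push with x='east', and observe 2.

Next I call maze.move with dir='east', and get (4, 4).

I try maze.sense with dir='north', — result: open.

Using stack.push with x='north', and get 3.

Calling maze.move with dir='north', : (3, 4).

Now I run maze.sense with dir='north', and observe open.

I call stack.push with x='north', : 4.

Next I call maze.move with dir='north', : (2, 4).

I use maze.sense with dir='north', which returns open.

I call stack.push with x='north', — result: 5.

I run maze.move with dir='north', which returns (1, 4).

Next I call maze.sense with dir='north', — result: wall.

Now I run maze.sense with dir='west', and get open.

Calling stack.push with x='west', and see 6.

I call maze.move with dir='west', and see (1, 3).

I call maze.sense with dir='south', yielding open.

Next I call stack.push with x='south', which returns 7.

Then maze.move with dir='south', and get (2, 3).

I run maze.sense with dir='west', → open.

I use stack.push with x='west', : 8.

Calling maze.move with dir='west', and get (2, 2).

I invoke maze.sense with dir='south', giving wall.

Then maze.sense with dir='north', — result: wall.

I try maze.sense with dir='west', which returns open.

I invoke stack.push with x='west', yielding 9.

Next I call maze.move with dir='west', — result: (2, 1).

Using maze.sense with dir='south', and see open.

Invoking stack.push with x='south', : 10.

I call maze.move with dir='south', and see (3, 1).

Invoking maze.sense with dir='south', giving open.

Invoking stack.push with x='south', and see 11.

I call maze.move with dir='south', giving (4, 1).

Next I call maze.sense with dir='west', yielding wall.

I call stack.pop, giving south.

I use maze.move with dir='north', → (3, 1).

Invoking maze.sense with dir='west', — result: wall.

I call stack.pop, yielding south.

Calling maze.move with dir='north', and observe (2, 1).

Invoking maze.sense with dir='north', → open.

I run stack.push with x='north', giving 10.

Invoking maze.move with dir='north', yielding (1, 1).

Using maze.sense with dir='north', — result: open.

Calling stack.push with x='north', and observe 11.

Next I call maze.move with dir='north', : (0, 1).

Next I call maze.sense with dir='west', and observe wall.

I use maze.sense with dir='east', yielding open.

I use stack.push with x='east', and get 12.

Invoking maze.move with dir='east', → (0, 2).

Now I run maze.sense with dir='east', and get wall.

Invoking stack.pop, giving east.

Calling maze.move with dir='west', and get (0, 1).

Then stack.pop(), : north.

I try maze.move with dir='south', yielding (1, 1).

I run maze.sense with dir='west', — result: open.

I use stack.push with x='west', — result: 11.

I run maze.move with dir='west', and get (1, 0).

I run maze.sense with dir='south', and get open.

Then stack.push with x='south', which returns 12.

Next I call maze.move with dir='south', — result: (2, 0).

Using stack.pop, : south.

Calling maze.move with dir='north', and observe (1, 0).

I use stack.pop(), and observe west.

Next I call maze.move with dir='east', which returns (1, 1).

Using stack.pop(), → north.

I call maze.move with dir='south', which returns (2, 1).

I call stack.pop(), — result: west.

Then maze.move with dir='east', and see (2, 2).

Now I run stack.pop(), → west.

I run maze.move with dir='east', and see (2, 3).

I run stack.pop, → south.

I run maze.move with dir='north', and observe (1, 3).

Invoking stack.pop, which returns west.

I use maze.move with dir='east', yielding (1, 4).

Invoking maze.sense with dir='east', and see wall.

I use stack.pop, yielding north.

I run maze.move with dir='south', yielding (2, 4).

Invoking maze.sense with dir='east', and get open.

Then stack.push with x='east', → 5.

I use maze.move with dir='east', : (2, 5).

Invoking maze.sense with dir='south', and observe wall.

Calling maze.sense with dir='east', yielding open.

Invoking stack.push with x='east', and see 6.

Now I run maze.move with dir='east', yielding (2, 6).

I invoke maze.sense with dir='south', → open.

I try stack.push with x='south', and get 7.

Now I run maze.move with dir='south', giving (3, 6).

I invoke maze.sense with dir='south', and observe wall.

Calling stack.pop, — result: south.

Then maze.move with dir='north', — result: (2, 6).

Using maze.sense with dir='north', giving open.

Next I call stack.push with x='north', and get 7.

Next I call maze.move with dir='north', which returns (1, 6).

Then maze.sense with dir='north', which returns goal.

Then maze.move with dir='north', and observe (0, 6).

Answer: (0, 6)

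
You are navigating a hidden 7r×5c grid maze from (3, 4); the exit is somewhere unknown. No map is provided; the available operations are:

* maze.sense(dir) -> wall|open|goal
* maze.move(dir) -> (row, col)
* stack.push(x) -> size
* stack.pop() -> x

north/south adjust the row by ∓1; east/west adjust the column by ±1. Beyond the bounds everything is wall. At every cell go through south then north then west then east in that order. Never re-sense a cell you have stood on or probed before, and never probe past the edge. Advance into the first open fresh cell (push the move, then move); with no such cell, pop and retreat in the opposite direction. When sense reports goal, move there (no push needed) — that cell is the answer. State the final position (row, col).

[in] sense dir→south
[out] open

[in] push x→south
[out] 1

[in] move dir→south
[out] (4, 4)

[in] sense dir→south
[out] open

[in] push x→south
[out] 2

[in] move dir→south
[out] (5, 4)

[in] sense dir→south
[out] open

[in] push x→south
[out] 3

[in] move dir→south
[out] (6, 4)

[in] sense dir→west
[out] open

[in] push x→west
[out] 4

[in] move dir→west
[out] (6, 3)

[in] sense dir→north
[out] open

[in] push x→north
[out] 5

[in] move dir→north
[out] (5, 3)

[in] sense dir→north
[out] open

[in] push x→north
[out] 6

[in] move dir→north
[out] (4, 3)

[in] sense dir→north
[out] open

[in] push x→north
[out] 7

[in] move dir→north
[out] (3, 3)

[in] sense dir→north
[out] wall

[in] sense dir→west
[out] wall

[in] pop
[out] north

[in] move dir→south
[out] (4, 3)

[in] sense dir→west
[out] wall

[in] pop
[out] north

[in] move dir→south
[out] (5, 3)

[in] sense dir→west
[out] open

[in] push x→west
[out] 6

[in] move dir→west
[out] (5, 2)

[in] sense dir→south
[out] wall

[in] sense dir→west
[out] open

[in] push x→west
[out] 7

[in] move dir→west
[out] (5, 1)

[in] sense dir→south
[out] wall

[in] sense dir→north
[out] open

[in] push x→north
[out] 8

[in] move dir→north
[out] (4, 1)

[in] sense dir→north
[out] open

[in] push x→north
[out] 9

[in] move dir→north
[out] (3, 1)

[in] sense dir→north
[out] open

[in] push x→north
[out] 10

[in] move dir→north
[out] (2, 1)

[in] sense dir→north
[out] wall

[in] sense dir→west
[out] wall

[in] sense dir→east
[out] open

[in] push x→east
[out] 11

[in] move dir→east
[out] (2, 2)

[in] sense dir→north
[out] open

[in] push x→north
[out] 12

[in] move dir→north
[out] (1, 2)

[in] sense dir→north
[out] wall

[in] sense dir→east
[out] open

[in] push x→east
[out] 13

[in] move dir→east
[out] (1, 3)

[in] sense dir→north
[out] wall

[in] sense dir→east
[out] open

[in] push x→east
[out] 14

[in] move dir→east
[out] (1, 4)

[in] sense dir→south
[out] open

[in] push x→south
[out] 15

[in] move dir→south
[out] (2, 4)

[in] pop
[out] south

[in] move dir→north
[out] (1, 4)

[in] sense dir→north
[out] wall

[in] pop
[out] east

[in] move dir→west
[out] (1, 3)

[in] pop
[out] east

[in] move dir→west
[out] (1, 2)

[in] pop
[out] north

[in] move dir→south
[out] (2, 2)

[in] pop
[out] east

[in] move dir→west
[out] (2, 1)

[in] pop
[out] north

[in] move dir→south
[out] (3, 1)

[in] sense dir→west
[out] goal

[in] move dir→west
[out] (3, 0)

Answer: (3, 0)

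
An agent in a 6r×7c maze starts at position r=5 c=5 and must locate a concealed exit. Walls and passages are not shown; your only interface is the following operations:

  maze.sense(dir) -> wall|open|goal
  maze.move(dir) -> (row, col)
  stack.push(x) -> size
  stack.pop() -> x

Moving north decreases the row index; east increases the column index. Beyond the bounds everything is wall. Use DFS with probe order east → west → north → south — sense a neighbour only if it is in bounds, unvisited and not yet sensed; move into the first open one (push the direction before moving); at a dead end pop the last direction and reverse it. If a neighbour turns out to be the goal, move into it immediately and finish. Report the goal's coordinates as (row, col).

Do: sense[dir='east']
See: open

Do: push[x='east']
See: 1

Do: move[dir='east']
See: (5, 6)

Do: sense[dir='north']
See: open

Do: push[x='north']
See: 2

Do: move[dir='north']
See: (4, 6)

Do: sense[dir='west']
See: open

Do: push[x='west']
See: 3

Do: move[dir='west']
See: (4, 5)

Do: sense[dir='west']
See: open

Do: push[x='west']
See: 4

Do: move[dir='west']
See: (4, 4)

Do: sense[dir='west']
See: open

Do: push[x='west']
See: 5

Do: move[dir='west']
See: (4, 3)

Do: sense[dir='west']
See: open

Do: push[x='west']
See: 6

Do: move[dir='west']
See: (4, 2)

Do: sense[dir='west']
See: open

Do: push[x='west']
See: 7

Do: move[dir='west']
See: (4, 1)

Do: sense[dir='west']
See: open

Do: push[x='west']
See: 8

Do: move[dir='west']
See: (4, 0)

Do: sense[dir='north']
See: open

Do: push[x='north']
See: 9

Do: move[dir='north']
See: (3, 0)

Do: sense[dir='east']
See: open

Do: push[x='east']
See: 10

Do: move[dir='east']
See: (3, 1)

Do: sense[dir='east']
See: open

Do: push[x='east']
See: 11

Do: move[dir='east']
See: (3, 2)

Do: sense[dir='east']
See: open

Do: push[x='east']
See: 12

Do: move[dir='east']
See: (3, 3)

Do: sense[dir='east']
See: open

Do: push[x='east']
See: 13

Do: move[dir='east']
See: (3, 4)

Do: sense[dir='east']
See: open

Do: push[x='east']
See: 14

Do: move[dir='east']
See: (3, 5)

Do: sense[dir='east']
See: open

Do: push[x='east']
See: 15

Do: move[dir='east']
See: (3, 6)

Do: sense[dir='north']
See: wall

Do: pop[]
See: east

Do: move[dir='west']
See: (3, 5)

Do: sense[dir='north']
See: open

Do: push[x='north']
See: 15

Do: move[dir='north']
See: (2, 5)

Do: sense[dir='west']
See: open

Do: push[x='west']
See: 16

Do: move[dir='west']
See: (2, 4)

Do: sense[dir='west']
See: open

Do: push[x='west']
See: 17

Do: move[dir='west']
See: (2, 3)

Do: sense[dir='west']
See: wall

Do: sense[dir='north']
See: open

Do: push[x='north']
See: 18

Do: move[dir='north']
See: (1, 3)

Do: sense[dir='east']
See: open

Do: push[x='east']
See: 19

Do: move[dir='east']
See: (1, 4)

Do: sense[dir='east']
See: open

Do: push[x='east']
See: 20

Do: move[dir='east']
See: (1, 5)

Do: sense[dir='east']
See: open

Do: push[x='east']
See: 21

Do: move[dir='east']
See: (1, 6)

Do: sense[dir='north']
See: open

Do: push[x='north']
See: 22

Do: move[dir='north']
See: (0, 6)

Do: sense[dir='west']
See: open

Do: push[x='west']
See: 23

Do: move[dir='west']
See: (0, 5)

Do: sense[dir='west']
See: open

Do: push[x='west']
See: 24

Do: move[dir='west']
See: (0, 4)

Do: sense[dir='west']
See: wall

Do: pop[]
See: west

Do: move[dir='east']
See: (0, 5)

Do: pop[]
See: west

Do: move[dir='east']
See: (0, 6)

Do: pop[]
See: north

Do: move[dir='south']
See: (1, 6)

Do: pop[]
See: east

Do: move[dir='west']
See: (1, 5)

Do: pop[]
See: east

Do: move[dir='west']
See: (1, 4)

Do: pop[]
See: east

Do: move[dir='west']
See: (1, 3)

Do: sense[dir='west']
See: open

Do: push[x='west']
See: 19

Do: move[dir='west']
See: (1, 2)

Do: sense[dir='west']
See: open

Do: push[x='west']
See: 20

Do: move[dir='west']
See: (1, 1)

Do: sense[dir='west']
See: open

Do: push[x='west']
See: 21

Do: move[dir='west']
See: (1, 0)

Do: sense[dir='north']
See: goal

Do: move[dir='north']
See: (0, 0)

Answer: (0, 0)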